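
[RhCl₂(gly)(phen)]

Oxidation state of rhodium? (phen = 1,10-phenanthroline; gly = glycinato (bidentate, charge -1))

+3

No counter-ion: the bracketed complex is neutral.
Ligand charges: 1×phen neutral; 1×gly = -1; 2×Cl = -2; sum -3.
Rh + (-3) = 0 ⇒ Rh is +3.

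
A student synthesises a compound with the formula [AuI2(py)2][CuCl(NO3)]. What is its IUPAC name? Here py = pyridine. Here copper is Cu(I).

diiodobis(pyridine)gold(III) chloronitratocuprate(I)

Both ions are complex: the cation is named first with the plain metal name, the anion second with the -ate form; each ion's ligands are alphabetised independently.
Cu is given as +1; the anion's ligand charges sum to -2, so the complex anion is 1−.
A 1:1 salt means the cation carries the equal and opposite charge, 1+.
Cation: ligand charges sum to -2; for the ion to be 1+, Au = +3.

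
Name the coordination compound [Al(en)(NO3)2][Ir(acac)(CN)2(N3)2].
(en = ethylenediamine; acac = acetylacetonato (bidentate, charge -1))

Aluminium is always +3 in its complexes; the cation's ligand charges sum to -2, so the complex cation is 1+.
A 1:1 salt means the anion carries the equal and opposite charge, 1−.
Anion: ligand charges sum to -5; for the ion to be 1−, Ir = +4.

(ethylenediamine)dinitratoaluminium(III) (acetylacetonato)diazidodicyanoiridate(IV)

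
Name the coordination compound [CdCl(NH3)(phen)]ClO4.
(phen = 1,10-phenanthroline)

amminechloro(1,10-phenanthroline)cadmium(II) perchlorate

The 1 perchlorate counter-ion carries a total charge of -1, so each complex ion is 1+.
Ligand charges: 1×ammine (neutral), 1×1,10-phenanthroline (neutral), 1×chloro (-1 each); total -1. So Cd + (-1) = 1+, giving Cd = +2.
Ligands are named alphabetically: ammine before chloro before phenanthroline.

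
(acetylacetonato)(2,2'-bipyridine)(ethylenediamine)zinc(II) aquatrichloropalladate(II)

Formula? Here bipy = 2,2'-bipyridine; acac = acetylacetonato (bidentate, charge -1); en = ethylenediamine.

[Zn(acac)(bipy)(en)][PdCl3(H2O)]

Cation [Zn…]: ligand charges -1, Zn(II) ⇒ ion charge 1+.
Anion [Pd…]: ligand charges -3, Pd(II) ⇒ ion charge 1−.
One 1+ cation balances one 1− anion.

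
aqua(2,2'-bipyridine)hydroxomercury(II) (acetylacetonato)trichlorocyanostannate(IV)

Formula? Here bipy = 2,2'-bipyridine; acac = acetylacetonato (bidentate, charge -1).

Cation [Hg…]: ligand charges -1, Hg(II) ⇒ ion charge 1+.
Anion [Sn…]: ligand charges -5, Sn(IV) ⇒ ion charge 1−.
One 1+ cation balances one 1− anion.

[Hg(bipy)(H2O)(OH)][Sn(acac)Cl3(CN)]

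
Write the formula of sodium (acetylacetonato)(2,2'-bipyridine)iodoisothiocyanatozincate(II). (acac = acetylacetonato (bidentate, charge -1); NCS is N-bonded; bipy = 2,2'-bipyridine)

Ligands: 1 acetylacetonato (acac, -1), 1 isothiocyanato (NCS, -1), 1 2,2'-bipyridine (bipy, neutral), 1 iodo (I, -1). Ligand charge sum = -3.
With Zn in oxidation state +2, the complex ion is [Zn...]^1−.
Charge balance with sodium (+1) requires 1 complex ion per 1 sodium.

Na[Zn(acac)(bipy)I(NCS)]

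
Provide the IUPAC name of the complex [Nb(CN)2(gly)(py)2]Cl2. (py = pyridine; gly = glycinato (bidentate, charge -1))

The 2 chloride counter-ions carry a total charge of -2, so each complex ion is 2+.
Ligand charges: 2×pyridine (neutral), 1×glycinato (-1 each), 2×cyano (-1 each); total -3. So Nb + (-3) = 2+, giving Nb = +5.
Ligands are named alphabetically: cyano before glycinato before pyridine.

dicyano(glycinato)bis(pyridine)niobium(V) chloride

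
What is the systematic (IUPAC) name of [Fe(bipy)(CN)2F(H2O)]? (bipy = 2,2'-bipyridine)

There is no counter-ion, so the complex is neutral overall.
Ligand charges: 1×2,2'-bipyridine (neutral), 1×aqua (neutral), 2×cyano (-1 each), 1×fluoro (-1 each); total -3. So Fe + (-3) = 0, giving Fe = +3.
Ligands are named alphabetically: aqua before bipyridine before cyano before fluoro.

aqua(2,2'-bipyridine)dicyanofluoroiron(III)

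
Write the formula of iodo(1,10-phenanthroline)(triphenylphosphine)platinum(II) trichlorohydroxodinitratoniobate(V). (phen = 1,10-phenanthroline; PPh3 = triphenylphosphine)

Cation [Pt…]: ligand charges -1, Pt(II) ⇒ ion charge 1+.
Anion [Nb…]: ligand charges -6, Nb(V) ⇒ ion charge 1−.
One 1+ cation balances one 1− anion.

[PtI(phen)(PPh3)][NbCl3(NO3)2(OH)]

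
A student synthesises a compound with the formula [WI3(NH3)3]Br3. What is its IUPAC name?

triamminetriiodotungsten(VI) bromide

The 3 bromide counter-ions carry a total charge of -3, so each complex ion is 3+.
Ligand charges: 3×iodo (-1 each), 3×ammine (neutral); total -3. So W + (-3) = 3+, giving W = +6.
Ligands are named alphabetically: ammine before iodo.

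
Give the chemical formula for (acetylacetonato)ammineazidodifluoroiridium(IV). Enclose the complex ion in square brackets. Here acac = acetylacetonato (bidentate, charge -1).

Ligands: 2 fluoro (F, -1), 1 azido (N3, -1), 1 ammine (NH3, neutral), 1 acetylacetonato (acac, -1). Ligand charge sum = -4.
With Ir in oxidation state +4, the complex ion is [Ir...].

[Ir(acac)F2(N3)(NH3)]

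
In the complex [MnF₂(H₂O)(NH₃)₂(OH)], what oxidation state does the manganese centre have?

No counter-ion: the bracketed complex is neutral.
Ligand charges: 1×OH = -1; 2×NH3 neutral; 1×H2O neutral; 2×F = -2; sum -3.
Mn + (-3) = 0 ⇒ Mn is +3.

+3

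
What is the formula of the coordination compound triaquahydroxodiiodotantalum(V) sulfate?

Ligands: 1 hydroxo (OH, -1), 3 aqua (H2O, neutral), 2 iodo (I, -1). Ligand charge sum = -3.
Charge balance with sulfate (-2) requires 1 complex ion per 1 sulfate.

[Ta(H2O)3I2(OH)]SO4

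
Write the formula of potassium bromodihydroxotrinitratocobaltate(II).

Ligands: 3 nitrato (NO3, -1), 2 hydroxo (OH, -1), 1 bromo (Br, -1). Ligand charge sum = -6.
Charge balance with potassium (+1) requires 1 complex ion per 4 potassium.

K4[CoBr(NO3)3(OH)2]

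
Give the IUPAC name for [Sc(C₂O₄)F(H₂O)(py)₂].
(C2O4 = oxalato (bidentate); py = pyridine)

There is no counter-ion, so the complex is neutral overall.
Ligand charges: 1×fluoro (-1 each), 1×aqua (neutral), 1×oxalato (-2 each), 2×pyridine (neutral); total -3. So Sc + (-3) = 0, giving Sc = +3.
Ligands are named alphabetically: aqua before fluoro before oxalato before pyridine.

aquafluorooxalatobis(pyridine)scandium(III)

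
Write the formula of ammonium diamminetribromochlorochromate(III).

NH4[CrBr3Cl(NH3)2]

Ligands: 1 chloro (Cl, -1), 2 ammine (NH3, neutral), 3 bromo (Br, -1). Ligand charge sum = -4.
With Cr in oxidation state +3, the complex ion is [Cr...]^1−.
Charge balance with ammonium (+1) requires 1 complex ion per 1 ammonium.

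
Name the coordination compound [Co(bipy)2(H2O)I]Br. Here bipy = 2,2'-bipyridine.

aquabis(2,2'-bipyridine)iodocobalt(II) bromide

The 1 bromide counter-ion carries a total charge of -1, so each complex ion is 1+.
Ligand charges: 1×aqua (neutral), 1×iodo (-1 each), 2×2,2'-bipyridine (neutral); total -1. So Co + (-1) = 1+, giving Co = +2.
Ligands are named alphabetically: aqua before bipyridine before iodo.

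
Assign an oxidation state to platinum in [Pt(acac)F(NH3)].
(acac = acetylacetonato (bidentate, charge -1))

No counter-ion: the bracketed complex is neutral.
Ligand charges: 1×acac = -1; 1×F = -1; 1×NH3 neutral; sum -2.
Pt + (-2) = 0 ⇒ Pt is +2.

+2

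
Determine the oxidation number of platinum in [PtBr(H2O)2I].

No counter-ion: the bracketed complex is neutral.
Ligand charges: 2×H2O neutral; 1×I = -1; 1×Br = -1; sum -2.
Pt + (-2) = 0 ⇒ Pt is +2.

+2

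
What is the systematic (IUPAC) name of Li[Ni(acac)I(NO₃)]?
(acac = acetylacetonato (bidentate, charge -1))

lithium (acetylacetonato)iodonitratonickelate(II)

The 1 lithium counter-ion carries a total charge of +1, so each complex ion is 1−.
Ligand charges: 1×nitrato (-1 each), 1×acetylacetonato (-1 each), 1×iodo (-1 each); total -3. So Ni + (-3) = 1−, giving Ni = +2.
Ligands are named alphabetically: acetylacetonato before iodo before nitrato.
The complex ion is anionic, so nickel takes the -ate form nickelate(II).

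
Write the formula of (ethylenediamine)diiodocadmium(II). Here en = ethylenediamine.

[Cd(en)I2]

Ligands: 2 iodo (I, -1), 1 ethylenediamine (en, neutral). Ligand charge sum = -2.
With Cd in oxidation state +2, the complex ion is [Cd...].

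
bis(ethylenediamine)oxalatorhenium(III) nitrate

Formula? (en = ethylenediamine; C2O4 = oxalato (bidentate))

Ligands: 2 ethylenediamine (en, neutral), 1 oxalato (C2O4, -2). Ligand charge sum = -2.
Charge balance with nitrate (-1) requires 1 complex ion per 1 nitrate.

[Re(C2O4)(en)2]NO3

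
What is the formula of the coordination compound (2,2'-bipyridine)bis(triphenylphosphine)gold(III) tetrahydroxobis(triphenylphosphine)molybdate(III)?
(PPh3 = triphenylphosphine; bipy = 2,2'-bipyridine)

Cation [Au…]: ligand charges 0, Au(III) ⇒ ion charge 3+.
Anion [Mo…]: ligand charges -4, Mo(III) ⇒ ion charge 1−.
One 3+ cation requires 3 of the 1− anion.

[Au(bipy)(PPh3)2][Mo(OH)4(PPh3)2]3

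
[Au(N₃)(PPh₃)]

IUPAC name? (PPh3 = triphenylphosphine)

There is no counter-ion, so the complex is neutral overall.
Ligand charges: 1×azido (-1 each), 1×triphenylphosphine (neutral); total -1. So Au + (-1) = 0, giving Au = +1.
Ligands are named alphabetically: azido before triphenylphosphine.

azido(triphenylphosphine)gold(I)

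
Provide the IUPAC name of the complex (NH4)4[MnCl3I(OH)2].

ammonium trichlorodihydroxoiodomanganate(II)

The 4 ammonium counter-ions carry a total charge of +4, so each complex ion is 4−.
Ligand charges: 2×hydroxo (-1 each), 3×chloro (-1 each), 1×iodo (-1 each); total -6. So Mn + (-6) = 4−, giving Mn = +2.
Ligands are named alphabetically: chloro before hydroxo before iodo.
The complex ion is anionic, so manganese takes the -ate form manganate(II).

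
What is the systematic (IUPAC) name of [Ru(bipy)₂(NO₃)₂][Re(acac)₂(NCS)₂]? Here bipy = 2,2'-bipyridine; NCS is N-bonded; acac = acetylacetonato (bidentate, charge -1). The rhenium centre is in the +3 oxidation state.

Re is given as +3; the anion's ligand charges sum to -4, so the complex anion is 1−.
A 1:1 salt means the cation carries the equal and opposite charge, 1+.
Cation: ligand charges sum to -2; for the ion to be 1+, Ru = +3.

bis(2,2'-bipyridine)dinitratoruthenium(III) bis(acetylacetonato)diisothiocyanatorhenate(III)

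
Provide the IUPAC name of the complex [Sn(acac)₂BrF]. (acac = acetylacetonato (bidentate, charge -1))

bis(acetylacetonato)bromofluorotin(IV)

There is no counter-ion, so the complex is neutral overall.
Ligand charges: 2×acetylacetonato (-1 each), 1×bromo (-1 each), 1×fluoro (-1 each); total -4. So Sn + (-4) = 0, giving Sn = +4.
Ligands are named alphabetically: acetylacetonato before bromo before fluoro.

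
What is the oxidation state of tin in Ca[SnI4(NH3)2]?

+2

1 calcium outside the brackets (+2 each) → the complex ion is 2−.
Ligand charges: 2×NH3 neutral; 4×I = -4; sum -4.
Sn + (-4) = 2− ⇒ Sn is +2.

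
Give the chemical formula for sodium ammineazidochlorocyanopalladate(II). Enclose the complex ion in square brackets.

Na[PdCl(CN)(N3)(NH3)]

Ligands: 1 azido (N3, -1), 1 cyano (CN, -1), 1 ammine (NH3, neutral), 1 chloro (Cl, -1). Ligand charge sum = -3.
Charge balance with sodium (+1) requires 1 complex ion per 1 sodium.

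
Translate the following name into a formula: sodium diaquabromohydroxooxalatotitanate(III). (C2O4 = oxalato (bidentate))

Ligands: 1 hydroxo (OH, -1), 1 bromo (Br, -1), 2 aqua (H2O, neutral), 1 oxalato (C2O4, -2). Ligand charge sum = -4.
With Ti in oxidation state +3, the complex ion is [Ti...]^1−.
Charge balance with sodium (+1) requires 1 complex ion per 1 sodium.

Na[TiBr(C2O4)(H2O)2(OH)]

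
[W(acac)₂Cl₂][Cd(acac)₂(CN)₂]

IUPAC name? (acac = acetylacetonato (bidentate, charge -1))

Both ions are complex: the cation is named first with the plain metal name, the anion second with the -ate form; each ion's ligands are alphabetised independently.
Cadmium is always +2 in its complexes; the anion's ligand charges sum to -4, so the complex anion is 2−.
A 1:1 salt means the cation carries the equal and opposite charge, 2+.
Cation: ligand charges sum to -4; for the ion to be 2+, W = +6.

bis(acetylacetonato)dichlorotungsten(VI) bis(acetylacetonato)dicyanocadmate(II)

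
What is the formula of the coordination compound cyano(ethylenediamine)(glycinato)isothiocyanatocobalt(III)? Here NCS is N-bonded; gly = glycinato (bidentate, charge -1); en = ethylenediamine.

Ligands: 1 isothiocyanato (NCS, -1), 1 glycinato (gly, -1), 1 ethylenediamine (en, neutral), 1 cyano (CN, -1). Ligand charge sum = -3.
With Co in oxidation state +3, the complex ion is [Co...].

[Co(CN)(en)(gly)(NCS)]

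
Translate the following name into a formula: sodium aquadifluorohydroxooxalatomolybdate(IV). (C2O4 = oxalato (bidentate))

Na[Mo(C2O4)F2(H2O)(OH)]

Ligands: 1 hydroxo (OH, -1), 1 oxalato (C2O4, -2), 2 fluoro (F, -1), 1 aqua (H2O, neutral). Ligand charge sum = -5.
With Mo in oxidation state +4, the complex ion is [Mo...]^1−.
Charge balance with sodium (+1) requires 1 complex ion per 1 sodium.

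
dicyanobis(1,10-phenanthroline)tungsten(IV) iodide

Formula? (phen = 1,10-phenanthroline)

Ligands: 2 cyano (CN, -1), 2 1,10-phenanthroline (phen, neutral). Ligand charge sum = -2.
With W in oxidation state +4, the complex ion is [W...]^2+.
Charge balance with iodide (-1) requires 1 complex ion per 2 iodide.

[W(CN)2(phen)2]I2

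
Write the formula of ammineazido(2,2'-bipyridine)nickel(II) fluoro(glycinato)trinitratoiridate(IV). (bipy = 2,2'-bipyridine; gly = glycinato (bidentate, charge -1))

[Ni(bipy)(N3)(NH3)][IrF(gly)(NO3)3]

Cation [Ni…]: ligand charges -1, Ni(II) ⇒ ion charge 1+.
Anion [Ir…]: ligand charges -5, Ir(IV) ⇒ ion charge 1−.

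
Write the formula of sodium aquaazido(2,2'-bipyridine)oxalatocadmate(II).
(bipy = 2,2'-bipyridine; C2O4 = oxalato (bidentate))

Na[Cd(bipy)(C2O4)(H2O)(N3)]

Ligands: 1 2,2'-bipyridine (bipy, neutral), 1 azido (N3, -1), 1 oxalato (C2O4, -2), 1 aqua (H2O, neutral). Ligand charge sum = -3.
With Cd in oxidation state +2, the complex ion is [Cd...]^1−.
Charge balance with sodium (+1) requires 1 complex ion per 1 sodium.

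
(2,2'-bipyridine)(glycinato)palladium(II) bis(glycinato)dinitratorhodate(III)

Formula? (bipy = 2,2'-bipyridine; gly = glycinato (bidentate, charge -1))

Cation [Pd…]: ligand charges -1, Pd(II) ⇒ ion charge 1+.
Anion [Rh…]: ligand charges -4, Rh(III) ⇒ ion charge 1−.
One 1+ cation balances one 1− anion.

[Pd(bipy)(gly)][Rh(gly)2(NO3)2]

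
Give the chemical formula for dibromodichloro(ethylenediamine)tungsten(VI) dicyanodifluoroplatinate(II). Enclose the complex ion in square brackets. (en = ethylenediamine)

[WBr2Cl2(en)][Pt(CN)2F2]

Cation [W…]: ligand charges -4, W(VI) ⇒ ion charge 2+.
Anion [Pt…]: ligand charges -4, Pt(II) ⇒ ion charge 2−.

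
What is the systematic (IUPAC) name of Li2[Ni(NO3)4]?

The 2 lithium counter-ions carry a total charge of +2, so each complex ion is 2−.
Ligand charges: 4×nitrato (-1 each); total -4. So Ni + (-4) = 2−, giving Ni = +2.
The complex ion is anionic, so nickel takes the -ate form nickelate(II).

lithium tetranitratonickelate(II)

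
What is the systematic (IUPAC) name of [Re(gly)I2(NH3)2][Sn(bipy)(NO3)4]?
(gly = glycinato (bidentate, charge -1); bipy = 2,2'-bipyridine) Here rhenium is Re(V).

diammine(glycinato)diiodorhenium(V) (2,2'-bipyridine)tetranitratostannate(II)

Re is given as +5; the cation's ligand charges sum to -3, so the complex cation is 2+.
A 1:1 salt means the anion carries the equal and opposite charge, 2−.
Anion: ligand charges sum to -4; for the ion to be 2−, Sn = +2.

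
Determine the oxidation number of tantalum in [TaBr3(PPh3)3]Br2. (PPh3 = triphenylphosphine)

2 bromide outside the brackets (-1 each) → the complex ion is 2+.
Ligand charges: 3×Br = -3; 3×PPh3 neutral; sum -3.
Ta + (-3) = 2+ ⇒ Ta is +5.

+5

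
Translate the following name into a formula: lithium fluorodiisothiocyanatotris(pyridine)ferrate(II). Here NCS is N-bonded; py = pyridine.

Li[FeF(NCS)2(py)3]

Ligands: 1 fluoro (F, -1), 2 isothiocyanato (NCS, -1), 3 pyridine (py, neutral). Ligand charge sum = -3.
With Fe in oxidation state +2, the complex ion is [Fe...]^1−.
Charge balance with lithium (+1) requires 1 complex ion per 1 lithium.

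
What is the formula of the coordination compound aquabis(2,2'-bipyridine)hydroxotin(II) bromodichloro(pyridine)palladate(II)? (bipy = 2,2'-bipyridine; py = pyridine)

[Sn(bipy)2(H2O)(OH)][PdBrCl2(py)]

Cation [Sn…]: ligand charges -1, Sn(II) ⇒ ion charge 1+.
Anion [Pd…]: ligand charges -3, Pd(II) ⇒ ion charge 1−.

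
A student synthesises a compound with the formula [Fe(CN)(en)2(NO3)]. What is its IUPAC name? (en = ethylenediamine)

cyanobis(ethylenediamine)nitratoiron(II)

There is no counter-ion, so the complex is neutral overall.
Ligand charges: 1×nitrato (-1 each), 1×cyano (-1 each), 2×ethylenediamine (neutral); total -2. So Fe + (-2) = 0, giving Fe = +2.
Ligands are named alphabetically: cyano before ethylenediamine before nitrato.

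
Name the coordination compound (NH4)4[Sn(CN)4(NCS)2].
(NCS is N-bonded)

ammonium tetracyanodiisothiocyanatostannate(II)

The 4 ammonium counter-ions carry a total charge of +4, so each complex ion is 4−.
Ligand charges: 4×cyano (-1 each), 2×isothiocyanato (-1 each); total -6. So Sn + (-6) = 4−, giving Sn = +2.
Ligands are named alphabetically: cyano before isothiocyanato.
The complex ion is anionic, so tin takes the -ate form stannate(II).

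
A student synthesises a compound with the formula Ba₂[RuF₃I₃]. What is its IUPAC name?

The 2 barium counter-ions carry a total charge of +4, so each complex ion is 4−.
Ligand charges: 3×iodo (-1 each), 3×fluoro (-1 each); total -6. So Ru + (-6) = 4−, giving Ru = +2.
Ligands are named alphabetically: fluoro before iodo.
The complex ion is anionic, so ruthenium takes the -ate form ruthenate(II).

barium trifluorotriiodoruthenate(II)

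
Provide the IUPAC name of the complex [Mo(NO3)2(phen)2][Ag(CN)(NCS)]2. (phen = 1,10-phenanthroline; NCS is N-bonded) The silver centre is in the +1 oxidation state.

Ag is given as +1; the anion's ligand charges sum to -2, so the complex anion is 1−.
With 2 anions per cation, the cation must be 2×1 = 2+.
Cation: ligand charges sum to -2; for the ion to be 2+, Mo = +4.

dinitratobis(1,10-phenanthroline)molybdenum(IV) cyanoisothiocyanatoargentate(I)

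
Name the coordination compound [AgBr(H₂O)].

There is no counter-ion, so the complex is neutral overall.
Ligand charges: 1×aqua (neutral), 1×bromo (-1 each); total -1. So Ag + (-1) = 0, giving Ag = +1.
Ligands are named alphabetically: aqua before bromo.

aquabromosilver(I)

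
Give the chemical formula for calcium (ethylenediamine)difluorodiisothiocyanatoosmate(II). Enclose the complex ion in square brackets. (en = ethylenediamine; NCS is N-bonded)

Ca[Os(en)F2(NCS)2]

Ligands: 1 ethylenediamine (en, neutral), 2 isothiocyanato (NCS, -1), 2 fluoro (F, -1). Ligand charge sum = -4.
Charge balance with calcium (+2) requires 1 complex ion per 1 calcium.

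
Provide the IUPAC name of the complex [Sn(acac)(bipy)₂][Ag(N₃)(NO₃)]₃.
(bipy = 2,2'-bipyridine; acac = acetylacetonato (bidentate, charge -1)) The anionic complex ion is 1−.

Both ions are complex: the cation is named first with the plain metal name, the anion second with the -ate form; each ion's ligands are alphabetised independently.
The complex anion is given as 1−; its ligand charges sum to -2, so Ag = +1.
With 3 anions per cation, the cation must be 3×1 = 3+.
Cation: ligand charges sum to -1; for the ion to be 3+, Sn = +4.

(acetylacetonato)bis(2,2'-bipyridine)tin(IV) azidonitratoargentate(I)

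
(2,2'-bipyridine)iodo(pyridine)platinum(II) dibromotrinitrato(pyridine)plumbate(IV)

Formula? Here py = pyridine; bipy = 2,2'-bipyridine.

Cation [Pt…]: ligand charges -1, Pt(II) ⇒ ion charge 1+.
Anion [Pb…]: ligand charges -5, Pb(IV) ⇒ ion charge 1−.

[Pt(bipy)I(py)][PbBr2(NO3)3(py)]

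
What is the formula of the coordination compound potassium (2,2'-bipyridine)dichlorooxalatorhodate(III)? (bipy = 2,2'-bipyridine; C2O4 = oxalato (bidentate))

Ligands: 1 2,2'-bipyridine (bipy, neutral), 2 chloro (Cl, -1), 1 oxalato (C2O4, -2). Ligand charge sum = -4.
With Rh in oxidation state +3, the complex ion is [Rh...]^1−.
Charge balance with potassium (+1) requires 1 complex ion per 1 potassium.

K[Rh(bipy)(C2O4)Cl2]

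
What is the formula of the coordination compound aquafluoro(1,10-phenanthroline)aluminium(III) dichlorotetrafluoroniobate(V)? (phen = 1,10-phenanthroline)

[AlF(H2O)(phen)][NbCl2F4]2

Cation [Al…]: ligand charges -1, Al(III) ⇒ ion charge 2+.
Anion [Nb…]: ligand charges -6, Nb(V) ⇒ ion charge 1−.
One 2+ cation requires 2 of the 1− anion.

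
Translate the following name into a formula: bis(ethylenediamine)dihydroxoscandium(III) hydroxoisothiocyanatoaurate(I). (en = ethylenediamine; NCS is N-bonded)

Cation [Sc…]: ligand charges -2, Sc(III) ⇒ ion charge 1+.
Anion [Au…]: ligand charges -2, Au(I) ⇒ ion charge 1−.
One 1+ cation balances one 1− anion.

[Sc(en)2(OH)2][Au(NCS)(OH)]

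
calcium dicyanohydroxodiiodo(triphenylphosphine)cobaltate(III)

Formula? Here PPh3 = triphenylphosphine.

Ca[Co(CN)2I2(OH)(PPh3)]

Ligands: 1 hydroxo (OH, -1), 2 cyano (CN, -1), 1 triphenylphosphine (PPh3, neutral), 2 iodo (I, -1). Ligand charge sum = -5.
With Co in oxidation state +3, the complex ion is [Co...]^2−.
Charge balance with calcium (+2) requires 1 complex ion per 1 calcium.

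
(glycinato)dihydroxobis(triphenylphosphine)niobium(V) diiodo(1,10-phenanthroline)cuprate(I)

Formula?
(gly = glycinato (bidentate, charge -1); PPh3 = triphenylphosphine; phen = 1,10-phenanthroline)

[Nb(gly)(OH)2(PPh3)2][CuI2(phen)]2

Cation [Nb…]: ligand charges -3, Nb(V) ⇒ ion charge 2+.
Anion [Cu…]: ligand charges -2, Cu(I) ⇒ ion charge 1−.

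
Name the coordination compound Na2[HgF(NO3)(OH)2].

The 2 sodium counter-ions carry a total charge of +2, so each complex ion is 2−.
Ligand charges: 1×fluoro (-1 each), 1×nitrato (-1 each), 2×hydroxo (-1 each); total -4. So Hg + (-4) = 2−, giving Hg = +2.
The complex ion is anionic, so mercury takes the -ate form mercurate(II).

sodium fluorodihydroxonitratomercurate(II)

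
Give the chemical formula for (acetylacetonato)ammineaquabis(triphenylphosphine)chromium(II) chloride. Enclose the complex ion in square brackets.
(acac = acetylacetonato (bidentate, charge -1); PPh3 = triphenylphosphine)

[Cr(acac)(H2O)(NH3)(PPh3)2]Cl

Ligands: 1 aqua (H2O, neutral), 1 ammine (NH3, neutral), 1 acetylacetonato (acac, -1), 2 triphenylphosphine (PPh3, neutral). Ligand charge sum = -1.
With Cr in oxidation state +2, the complex ion is [Cr...]^1+.
Charge balance with chloride (-1) requires 1 complex ion per 1 chloride.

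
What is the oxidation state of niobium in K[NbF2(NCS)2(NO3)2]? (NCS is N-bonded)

1 potassium outside the brackets (+1 each) → the complex ion is 1−.
Ligand charges: 2×F = -2; 2×NO3 = -2; 2×NCS = -2; sum -6.
Nb + (-6) = 1− ⇒ Nb is +5.

+5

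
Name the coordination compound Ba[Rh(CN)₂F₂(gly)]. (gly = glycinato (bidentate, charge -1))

barium dicyanodifluoro(glycinato)rhodate(III)

The 1 barium counter-ion carries a total charge of +2, so each complex ion is 2−.
Ligand charges: 2×cyano (-1 each), 1×glycinato (-1 each), 2×fluoro (-1 each); total -5. So Rh + (-5) = 2−, giving Rh = +3.
The complex ion is anionic, so rhodium takes the -ate form rhodate(III).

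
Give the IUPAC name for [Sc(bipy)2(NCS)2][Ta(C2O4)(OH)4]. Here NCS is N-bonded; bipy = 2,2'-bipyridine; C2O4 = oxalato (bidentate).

Scandium is always +3 in its complexes; the cation's ligand charges sum to -2, so the complex cation is 1+.
A 1:1 salt means the anion carries the equal and opposite charge, 1−.
Anion: ligand charges sum to -6; for the ion to be 1−, Ta = +5.

bis(2,2'-bipyridine)diisothiocyanatoscandium(III) tetrahydroxooxalatotantalate(V)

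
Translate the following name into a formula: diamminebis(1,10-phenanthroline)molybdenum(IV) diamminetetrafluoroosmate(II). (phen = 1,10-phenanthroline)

Cation [Mo…]: ligand charges 0, Mo(IV) ⇒ ion charge 4+.
Anion [Os…]: ligand charges -4, Os(II) ⇒ ion charge 2−.

[Mo(NH3)2(phen)2][OsF4(NH3)2]2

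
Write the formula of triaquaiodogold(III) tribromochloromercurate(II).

Cation [Au…]: ligand charges -1, Au(III) ⇒ ion charge 2+.
Anion [Hg…]: ligand charges -4, Hg(II) ⇒ ion charge 2−.
One 2+ cation balances one 2− anion.

[Au(H2O)3I][HgBr3Cl]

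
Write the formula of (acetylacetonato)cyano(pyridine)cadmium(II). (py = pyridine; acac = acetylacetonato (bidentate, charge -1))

[Cd(acac)(CN)(py)]

Ligands: 1 pyridine (py, neutral), 1 cyano (CN, -1), 1 acetylacetonato (acac, -1). Ligand charge sum = -2.
With Cd in oxidation state +2, the complex ion is [Cd...].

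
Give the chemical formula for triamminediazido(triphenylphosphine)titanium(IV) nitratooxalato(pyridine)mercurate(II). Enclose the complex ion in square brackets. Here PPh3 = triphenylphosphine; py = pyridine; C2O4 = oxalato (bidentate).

Cation [Ti…]: ligand charges -2, Ti(IV) ⇒ ion charge 2+.
Anion [Hg…]: ligand charges -3, Hg(II) ⇒ ion charge 1−.
One 2+ cation requires 2 of the 1− anion.

[Ti(N3)2(NH3)3(PPh3)][Hg(C2O4)(NO3)(py)]2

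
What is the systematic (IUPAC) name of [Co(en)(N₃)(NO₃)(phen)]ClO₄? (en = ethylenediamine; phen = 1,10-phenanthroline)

The 1 perchlorate counter-ion carries a total charge of -1, so each complex ion is 1+.
Ligand charges: 1×ethylenediamine (neutral), 1×nitrato (-1 each), 1×1,10-phenanthroline (neutral), 1×azido (-1 each); total -2. So Co + (-2) = 1+, giving Co = +3.
Ligands are named alphabetically: azido before ethylenediamine before nitrato before phenanthroline.

azido(ethylenediamine)nitrato(1,10-phenanthroline)cobalt(III) perchlorate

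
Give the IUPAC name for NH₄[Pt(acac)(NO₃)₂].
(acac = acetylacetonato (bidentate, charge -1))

ammonium (acetylacetonato)dinitratoplatinate(II)

The 1 ammonium counter-ion carries a total charge of +1, so each complex ion is 1−.
Ligand charges: 2×nitrato (-1 each), 1×acetylacetonato (-1 each); total -3. So Pt + (-3) = 1−, giving Pt = +2.
Ligands are named alphabetically: acetylacetonato before nitrato.
The complex ion is anionic, so platinum takes the -ate form platinate(II).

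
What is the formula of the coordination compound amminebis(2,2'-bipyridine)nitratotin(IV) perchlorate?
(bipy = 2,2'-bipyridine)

Ligands: 1 nitrato (NO3, -1), 2 2,2'-bipyridine (bipy, neutral), 1 ammine (NH3, neutral). Ligand charge sum = -1.
With Sn in oxidation state +4, the complex ion is [Sn...]^3+.
Charge balance with perchlorate (-1) requires 1 complex ion per 3 perchlorate.

[Sn(bipy)2(NH3)(NO3)](ClO4)3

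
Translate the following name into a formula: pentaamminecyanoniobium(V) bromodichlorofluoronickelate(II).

Cation [Nb…]: ligand charges -1, Nb(V) ⇒ ion charge 4+.
Anion [Ni…]: ligand charges -4, Ni(II) ⇒ ion charge 2−.
One 4+ cation requires 2 of the 2− anion.

[Nb(CN)(NH3)5][NiBrCl2F]2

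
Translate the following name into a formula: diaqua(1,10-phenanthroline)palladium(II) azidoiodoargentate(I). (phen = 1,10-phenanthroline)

Cation [Pd…]: ligand charges 0, Pd(II) ⇒ ion charge 2+.
Anion [Ag…]: ligand charges -2, Ag(I) ⇒ ion charge 1−.

[Pd(H2O)2(phen)][AgI(N3)]2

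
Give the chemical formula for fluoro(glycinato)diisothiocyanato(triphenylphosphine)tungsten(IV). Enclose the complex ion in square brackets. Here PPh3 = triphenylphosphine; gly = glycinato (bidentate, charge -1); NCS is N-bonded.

Ligands: 1 fluoro (F, -1), 1 triphenylphosphine (PPh3, neutral), 1 glycinato (gly, -1), 2 isothiocyanato (NCS, -1). Ligand charge sum = -4.
With W in oxidation state +4, the complex ion is [W...].

[WF(gly)(NCS)2(PPh3)]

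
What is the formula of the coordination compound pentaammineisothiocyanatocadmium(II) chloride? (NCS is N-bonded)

Ligands: 5 ammine (NH3, neutral), 1 isothiocyanato (NCS, -1). Ligand charge sum = -1.
With Cd in oxidation state +2, the complex ion is [Cd...]^1+.
Charge balance with chloride (-1) requires 1 complex ion per 1 chloride.

[Cd(NCS)(NH3)5]Cl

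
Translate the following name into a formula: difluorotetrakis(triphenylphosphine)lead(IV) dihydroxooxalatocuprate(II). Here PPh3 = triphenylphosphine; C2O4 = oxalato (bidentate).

Cation [Pb…]: ligand charges -2, Pb(IV) ⇒ ion charge 2+.
Anion [Cu…]: ligand charges -4, Cu(II) ⇒ ion charge 2−.

[PbF2(PPh3)4][Cu(C2O4)(OH)2]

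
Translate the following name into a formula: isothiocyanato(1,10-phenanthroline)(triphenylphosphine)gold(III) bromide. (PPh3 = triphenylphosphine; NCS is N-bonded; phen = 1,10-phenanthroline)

Ligands: 1 triphenylphosphine (PPh3, neutral), 1 isothiocyanato (NCS, -1), 1 1,10-phenanthroline (phen, neutral). Ligand charge sum = -1.
With Au in oxidation state +3, the complex ion is [Au...]^2+.
Charge balance with bromide (-1) requires 1 complex ion per 2 bromide.

[Au(NCS)(phen)(PPh3)]Br2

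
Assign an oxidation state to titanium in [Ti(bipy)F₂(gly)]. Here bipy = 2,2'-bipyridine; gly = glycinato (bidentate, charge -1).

No counter-ion: the bracketed complex is neutral.
Ligand charges: 2×F = -2; 1×bipy neutral; 1×gly = -1; sum -3.
Ti + (-3) = 0 ⇒ Ti is +3.

+3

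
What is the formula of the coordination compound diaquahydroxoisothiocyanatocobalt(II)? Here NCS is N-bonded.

Ligands: 1 isothiocyanato (NCS, -1), 1 hydroxo (OH, -1), 2 aqua (H2O, neutral). Ligand charge sum = -2.
With Co in oxidation state +2, the complex ion is [Co...].

[Co(H2O)2(NCS)(OH)]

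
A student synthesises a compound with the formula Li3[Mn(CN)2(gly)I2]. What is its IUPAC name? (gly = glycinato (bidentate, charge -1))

lithium dicyano(glycinato)diiodomanganate(II)

The 3 lithium counter-ions carry a total charge of +3, so each complex ion is 3−.
Ligand charges: 2×cyano (-1 each), 2×iodo (-1 each), 1×glycinato (-1 each); total -5. So Mn + (-5) = 3−, giving Mn = +2.
The complex ion is anionic, so manganese takes the -ate form manganate(II).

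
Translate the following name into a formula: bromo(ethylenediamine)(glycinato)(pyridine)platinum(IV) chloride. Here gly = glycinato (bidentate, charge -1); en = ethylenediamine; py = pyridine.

Ligands: 1 glycinato (gly, -1), 1 ethylenediamine (en, neutral), 1 pyridine (py, neutral), 1 bromo (Br, -1). Ligand charge sum = -2.
Charge balance with chloride (-1) requires 1 complex ion per 2 chloride.

[PtBr(en)(gly)(py)]Cl2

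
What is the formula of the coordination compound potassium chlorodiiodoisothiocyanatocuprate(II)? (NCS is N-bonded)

Ligands: 1 chloro (Cl, -1), 1 isothiocyanato (NCS, -1), 2 iodo (I, -1). Ligand charge sum = -4.
With Cu in oxidation state +2, the complex ion is [Cu...]^2−.
Charge balance with potassium (+1) requires 1 complex ion per 2 potassium.

K2[CuClI2(NCS)]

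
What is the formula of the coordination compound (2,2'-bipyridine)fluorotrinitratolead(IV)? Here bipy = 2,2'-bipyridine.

Ligands: 1 fluoro (F, -1), 1 2,2'-bipyridine (bipy, neutral), 3 nitrato (NO3, -1). Ligand charge sum = -4.
With Pb in oxidation state +4, the complex ion is [Pb...].

[Pb(bipy)F(NO3)3]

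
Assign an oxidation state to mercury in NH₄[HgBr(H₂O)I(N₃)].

1 ammonium outside the brackets (+1 each) → the complex ion is 1−.
Ligand charges: 1×Br = -1; 1×I = -1; 1×N3 = -1; 1×H2O neutral; sum -3.
Hg + (-3) = 1− ⇒ Hg is +2.

+2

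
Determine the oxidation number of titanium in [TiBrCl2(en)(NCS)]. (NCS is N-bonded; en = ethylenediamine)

No counter-ion: the bracketed complex is neutral.
Ligand charges: 1×NCS = -1; 1×Br = -1; 2×Cl = -2; 1×en neutral; sum -4.
Ti + (-4) = 0 ⇒ Ti is +4.

+4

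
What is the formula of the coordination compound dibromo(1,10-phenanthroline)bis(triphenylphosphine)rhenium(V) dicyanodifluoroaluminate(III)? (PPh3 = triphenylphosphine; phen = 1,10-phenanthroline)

Cation [Re…]: ligand charges -2, Re(V) ⇒ ion charge 3+.
Anion [Al…]: ligand charges -4, Al(III) ⇒ ion charge 1−.
One 3+ cation requires 3 of the 1− anion.

[ReBr2(phen)(PPh3)2][Al(CN)2F2]3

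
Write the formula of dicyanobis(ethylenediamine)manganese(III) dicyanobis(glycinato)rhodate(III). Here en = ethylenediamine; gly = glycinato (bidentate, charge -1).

Cation [Mn…]: ligand charges -2, Mn(III) ⇒ ion charge 1+.
Anion [Rh…]: ligand charges -4, Rh(III) ⇒ ion charge 1−.
One 1+ cation balances one 1− anion.

[Mn(CN)2(en)2][Rh(CN)2(gly)2]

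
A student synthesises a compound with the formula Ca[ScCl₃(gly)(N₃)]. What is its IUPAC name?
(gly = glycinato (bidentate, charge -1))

calcium azidotrichloro(glycinato)scandate(III)

The 1 calcium counter-ion carries a total charge of +2, so each complex ion is 2−.
Ligand charges: 1×glycinato (-1 each), 1×azido (-1 each), 3×chloro (-1 each); total -5. So Sc + (-5) = 2−, giving Sc = +3.
Ligands are named alphabetically: azido before chloro before glycinato.
The complex ion is anionic, so scandium takes the -ate form scandate(III).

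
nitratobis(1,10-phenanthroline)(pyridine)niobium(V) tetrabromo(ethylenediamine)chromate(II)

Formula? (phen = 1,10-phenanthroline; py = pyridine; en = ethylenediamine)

[Nb(NO3)(phen)2(py)][CrBr4(en)]2

Cation [Nb…]: ligand charges -1, Nb(V) ⇒ ion charge 4+.
Anion [Cr…]: ligand charges -4, Cr(II) ⇒ ion charge 2−.
One 4+ cation requires 2 of the 2− anion.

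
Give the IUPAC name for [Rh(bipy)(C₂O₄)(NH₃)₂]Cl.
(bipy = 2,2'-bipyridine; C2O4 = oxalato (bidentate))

diammine(2,2'-bipyridine)oxalatorhodium(III) chloride

The 1 chloride counter-ion carries a total charge of -1, so each complex ion is 1+.
Ligand charges: 2×ammine (neutral), 1×2,2'-bipyridine (neutral), 1×oxalato (-2 each); total -2. So Rh + (-2) = 1+, giving Rh = +3.
Ligands are named alphabetically: ammine before bipyridine before oxalato.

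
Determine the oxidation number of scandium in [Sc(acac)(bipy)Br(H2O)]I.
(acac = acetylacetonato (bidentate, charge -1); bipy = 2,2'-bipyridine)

1 iodide outside the brackets (-1 each) → the complex ion is 1+.
Ligand charges: 1×Br = -1; 1×acac = -1; 1×bipy neutral; 1×H2O neutral; sum -2.
Sc + (-2) = 1+ ⇒ Sc is +3.

+3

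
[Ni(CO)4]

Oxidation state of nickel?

No counter-ion: the bracketed complex is neutral.
Ligand charges: 4×CO neutral; sum 0.
Ni + (0) = 0 ⇒ Ni is 0.

0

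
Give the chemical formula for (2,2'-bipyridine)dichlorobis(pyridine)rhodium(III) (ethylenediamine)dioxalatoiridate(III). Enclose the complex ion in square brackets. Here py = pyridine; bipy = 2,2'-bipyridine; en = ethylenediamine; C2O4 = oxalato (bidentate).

Cation [Rh…]: ligand charges -2, Rh(III) ⇒ ion charge 1+.
Anion [Ir…]: ligand charges -4, Ir(III) ⇒ ion charge 1−.

[Rh(bipy)Cl2(py)2][Ir(C2O4)2(en)]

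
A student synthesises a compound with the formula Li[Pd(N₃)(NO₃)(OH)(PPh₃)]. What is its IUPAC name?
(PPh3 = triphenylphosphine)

The 1 lithium counter-ion carries a total charge of +1, so each complex ion is 1−.
Ligand charges: 1×azido (-1 each), 1×hydroxo (-1 each), 1×triphenylphosphine (neutral), 1×nitrato (-1 each); total -3. So Pd + (-3) = 1−, giving Pd = +2.
Ligands are named alphabetically: azido before hydroxo before nitrato before triphenylphosphine.
The complex ion is anionic, so palladium takes the -ate form palladate(II).

lithium azidohydroxonitrato(triphenylphosphine)palladate(II)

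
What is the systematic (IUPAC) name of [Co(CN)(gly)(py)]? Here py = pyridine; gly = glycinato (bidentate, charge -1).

There is no counter-ion, so the complex is neutral overall.
Ligand charges: 1×pyridine (neutral), 1×glycinato (-1 each), 1×cyano (-1 each); total -2. So Co + (-2) = 0, giving Co = +2.
Ligands are named alphabetically: cyano before glycinato before pyridine.

cyano(glycinato)(pyridine)cobalt(II)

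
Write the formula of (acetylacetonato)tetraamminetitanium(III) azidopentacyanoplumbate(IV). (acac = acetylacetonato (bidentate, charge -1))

[Ti(acac)(NH3)4][Pb(CN)5(N3)]

Cation [Ti…]: ligand charges -1, Ti(III) ⇒ ion charge 2+.
Anion [Pb…]: ligand charges -6, Pb(IV) ⇒ ion charge 2−.
One 2+ cation balances one 2− anion.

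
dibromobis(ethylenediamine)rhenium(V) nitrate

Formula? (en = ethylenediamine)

[ReBr2(en)2](NO3)3

Ligands: 2 bromo (Br, -1), 2 ethylenediamine (en, neutral). Ligand charge sum = -2.
With Re in oxidation state +5, the complex ion is [Re...]^3+.
Charge balance with nitrate (-1) requires 1 complex ion per 3 nitrate.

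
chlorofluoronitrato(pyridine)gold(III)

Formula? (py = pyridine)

Ligands: 1 pyridine (py, neutral), 1 chloro (Cl, -1), 1 fluoro (F, -1), 1 nitrato (NO3, -1). Ligand charge sum = -3.
With Au in oxidation state +3, the complex ion is [Au...].

[AuClF(NO3)(py)]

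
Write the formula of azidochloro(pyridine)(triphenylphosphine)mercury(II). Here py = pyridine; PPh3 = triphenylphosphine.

[HgCl(N3)(PPh3)(py)]

Ligands: 1 azido (N3, -1), 1 pyridine (py, neutral), 1 triphenylphosphine (PPh3, neutral), 1 chloro (Cl, -1). Ligand charge sum = -2.
With Hg in oxidation state +2, the complex ion is [Hg...].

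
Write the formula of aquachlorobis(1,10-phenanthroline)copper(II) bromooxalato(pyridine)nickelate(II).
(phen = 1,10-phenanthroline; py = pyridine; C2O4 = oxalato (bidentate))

[CuCl(H2O)(phen)2][NiBr(C2O4)(py)]

Cation [Cu…]: ligand charges -1, Cu(II) ⇒ ion charge 1+.
Anion [Ni…]: ligand charges -3, Ni(II) ⇒ ion charge 1−.
One 1+ cation balances one 1− anion.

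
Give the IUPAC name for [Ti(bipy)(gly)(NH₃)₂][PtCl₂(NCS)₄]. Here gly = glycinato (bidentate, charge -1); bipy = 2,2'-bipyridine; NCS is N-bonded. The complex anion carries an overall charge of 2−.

diammine(2,2'-bipyridine)(glycinato)titanium(III) dichlorotetraisothiocyanatoplatinate(IV)

Both ions are complex: the cation is named first with the plain metal name, the anion second with the -ate form; each ion's ligands are alphabetised independently.
The complex anion is given as 2−; its ligand charges sum to -6, so Pt = +4.
A 1:1 salt means the cation carries the equal and opposite charge, 2+.
Cation: ligand charges sum to -1; for the ion to be 2+, Ti = +3.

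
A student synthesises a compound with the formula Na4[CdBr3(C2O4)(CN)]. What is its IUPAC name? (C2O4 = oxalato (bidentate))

The 4 sodium counter-ions carry a total charge of +4, so each complex ion is 4−.
Ligand charges: 1×oxalato (-2 each), 3×bromo (-1 each), 1×cyano (-1 each); total -6. So Cd + (-6) = 4−, giving Cd = +2.
Ligands are named alphabetically: bromo before cyano before oxalato.
The complex ion is anionic, so cadmium takes the -ate form cadmate(II).

sodium tribromocyanooxalatocadmate(II)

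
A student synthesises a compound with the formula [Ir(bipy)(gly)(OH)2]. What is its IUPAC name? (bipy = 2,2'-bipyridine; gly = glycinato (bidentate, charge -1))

There is no counter-ion, so the complex is neutral overall.
Ligand charges: 2×hydroxo (-1 each), 1×2,2'-bipyridine (neutral), 1×glycinato (-1 each); total -3. So Ir + (-3) = 0, giving Ir = +3.
Ligands are named alphabetically: bipyridine before glycinato before hydroxo.

(2,2'-bipyridine)(glycinato)dihydroxoiridium(III)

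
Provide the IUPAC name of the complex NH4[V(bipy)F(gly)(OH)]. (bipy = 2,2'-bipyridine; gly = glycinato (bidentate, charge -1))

ammonium (2,2'-bipyridine)fluoro(glycinato)hydroxovanadate(II)

The 1 ammonium counter-ion carries a total charge of +1, so each complex ion is 1−.
Ligand charges: 1×2,2'-bipyridine (neutral), 1×glycinato (-1 each), 1×hydroxo (-1 each), 1×fluoro (-1 each); total -3. So V + (-3) = 1−, giving V = +2.
The complex ion is anionic, so vanadium takes the -ate form vanadate(II).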